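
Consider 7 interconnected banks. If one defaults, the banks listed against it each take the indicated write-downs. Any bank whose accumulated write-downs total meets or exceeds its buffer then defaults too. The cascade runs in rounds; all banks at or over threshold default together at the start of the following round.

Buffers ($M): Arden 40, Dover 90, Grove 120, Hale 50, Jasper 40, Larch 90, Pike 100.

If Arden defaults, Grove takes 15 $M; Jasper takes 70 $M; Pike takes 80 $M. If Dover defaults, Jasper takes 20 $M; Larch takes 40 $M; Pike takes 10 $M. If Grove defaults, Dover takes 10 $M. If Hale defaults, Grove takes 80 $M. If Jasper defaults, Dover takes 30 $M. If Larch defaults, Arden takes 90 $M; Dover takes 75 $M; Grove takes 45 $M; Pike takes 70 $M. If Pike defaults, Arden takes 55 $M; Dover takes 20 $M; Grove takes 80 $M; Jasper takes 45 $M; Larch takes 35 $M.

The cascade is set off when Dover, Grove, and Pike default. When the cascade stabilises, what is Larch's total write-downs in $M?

75

Round 1 — Dover, Grove, Pike default (initial).
  Arden: +55 → 55 ≥ 40
  Jasper: +20+45 → 65 ≥ 40
  Larch: +40+35 → 75 < 90
Round 2 — Arden, Jasper default.
No further defaults.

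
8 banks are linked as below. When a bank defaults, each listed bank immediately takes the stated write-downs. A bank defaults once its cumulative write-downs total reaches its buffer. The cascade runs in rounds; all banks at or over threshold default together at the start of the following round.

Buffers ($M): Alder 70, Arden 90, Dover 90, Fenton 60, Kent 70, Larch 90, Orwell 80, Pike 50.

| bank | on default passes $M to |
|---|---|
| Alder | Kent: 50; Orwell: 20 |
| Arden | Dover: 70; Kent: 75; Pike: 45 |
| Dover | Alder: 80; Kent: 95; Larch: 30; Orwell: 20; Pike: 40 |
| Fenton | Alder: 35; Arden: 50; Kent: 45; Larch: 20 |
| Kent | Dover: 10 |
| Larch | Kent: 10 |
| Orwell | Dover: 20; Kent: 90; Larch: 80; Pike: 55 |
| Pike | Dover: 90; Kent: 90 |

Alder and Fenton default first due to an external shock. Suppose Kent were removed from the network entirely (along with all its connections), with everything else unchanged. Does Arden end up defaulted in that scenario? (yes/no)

With Kent removed:
Round 1 — Alder, Fenton default (initial).
  Arden: +50 → 50 < 90
  Larch: +20 → 20 < 90
  Orwell: +20 → 20 < 80
No further defaults.

no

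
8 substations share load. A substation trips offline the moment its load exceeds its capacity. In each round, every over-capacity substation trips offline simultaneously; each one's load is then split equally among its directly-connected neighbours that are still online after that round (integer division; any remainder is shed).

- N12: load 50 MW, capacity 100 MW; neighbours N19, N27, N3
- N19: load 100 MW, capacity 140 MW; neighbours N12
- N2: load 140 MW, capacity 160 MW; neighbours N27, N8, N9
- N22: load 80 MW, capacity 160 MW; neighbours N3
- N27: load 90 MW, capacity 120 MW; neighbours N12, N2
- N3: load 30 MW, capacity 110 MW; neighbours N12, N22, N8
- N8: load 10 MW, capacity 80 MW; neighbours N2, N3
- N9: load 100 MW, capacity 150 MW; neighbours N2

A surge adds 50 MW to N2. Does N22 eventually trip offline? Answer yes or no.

Round 1 — N2 at 190 > 160. N2 trips offline.
  N2 sheds 190 MW to N27, N8, N9: 63 each (1 lost).
    N27: 90+63 = 153 > 120
    N8: 10+63 = 73 ≤ 80
    N9: 100+63 = 163 > 150
Round 2 — N27, N9 trip offline.
  N27 sheds 153 MW to N12: 153 each.
    N12: 50+153 = 203 > 100
  N9 sheds 163 MW: no online neighbours, lost.
Round 3 — N12 trips offline.
  N12 sheds 203 MW to N19, N3: 101 each (1 lost).
    N19: 100+101 = 201 > 140
    N3: 30+101 = 131 > 110
Round 4 — N19, N3 trip offline.
  N19 sheds 201 MW: no online neighbours, lost.
  N3 sheds 131 MW to N22, N8: 65 each (1 lost).
    N22: 80+65 = 145 ≤ 160
    N8: 73+65 = 138 > 80
Round 5 — N8 trips offline.
  N8 sheds 138 MW: no online neighbours, lost.
No further trips.

no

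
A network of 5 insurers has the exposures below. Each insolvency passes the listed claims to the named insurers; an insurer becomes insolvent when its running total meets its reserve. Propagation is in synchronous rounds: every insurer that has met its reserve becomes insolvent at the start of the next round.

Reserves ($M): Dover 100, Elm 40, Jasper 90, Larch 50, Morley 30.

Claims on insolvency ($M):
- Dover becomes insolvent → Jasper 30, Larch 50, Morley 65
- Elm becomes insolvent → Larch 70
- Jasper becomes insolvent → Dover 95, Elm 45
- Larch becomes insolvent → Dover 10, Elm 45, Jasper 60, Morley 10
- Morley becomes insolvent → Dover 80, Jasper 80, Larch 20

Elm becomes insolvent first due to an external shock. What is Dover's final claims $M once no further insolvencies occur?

Round 1 — Elm becomes insolvent (initial).
  Larch: +70 → 70 ≥ 50
Round 2 — Larch becomes insolvent.
  Dover: +10 → 10 < 100
  Jasper: +60 → 60 < 90
  Morley: +10 → 10 < 30
No further insolvencies.

10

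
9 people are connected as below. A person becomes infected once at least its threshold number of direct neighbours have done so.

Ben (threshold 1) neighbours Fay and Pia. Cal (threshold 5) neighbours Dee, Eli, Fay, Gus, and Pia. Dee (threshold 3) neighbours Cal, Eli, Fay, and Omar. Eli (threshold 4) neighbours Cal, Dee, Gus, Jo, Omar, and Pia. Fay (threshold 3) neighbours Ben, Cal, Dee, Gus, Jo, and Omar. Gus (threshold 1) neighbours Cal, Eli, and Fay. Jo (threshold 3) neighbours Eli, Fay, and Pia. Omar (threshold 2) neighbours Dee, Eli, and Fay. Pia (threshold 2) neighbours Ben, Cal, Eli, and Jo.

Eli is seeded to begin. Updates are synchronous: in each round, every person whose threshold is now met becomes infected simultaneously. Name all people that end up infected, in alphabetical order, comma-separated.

Round 1 — Eli becomes infected (initial).
Round 2 — checking thresholds:
  Cal: 1 of 5 neighbours < 5, holds.
  Dee: 1 of 4 neighbours < 3, holds.
  Gus: 1 of 3 neighbours ≥ 1, becomes infected.
  Jo: 1 of 3 neighbours < 3, holds.
  Omar: 1 of 3 neighbours < 2, holds.
  Pia: 1 of 4 neighbours < 2, holds.
Round 3 — no new infections; cascade stops.

Eli, Gus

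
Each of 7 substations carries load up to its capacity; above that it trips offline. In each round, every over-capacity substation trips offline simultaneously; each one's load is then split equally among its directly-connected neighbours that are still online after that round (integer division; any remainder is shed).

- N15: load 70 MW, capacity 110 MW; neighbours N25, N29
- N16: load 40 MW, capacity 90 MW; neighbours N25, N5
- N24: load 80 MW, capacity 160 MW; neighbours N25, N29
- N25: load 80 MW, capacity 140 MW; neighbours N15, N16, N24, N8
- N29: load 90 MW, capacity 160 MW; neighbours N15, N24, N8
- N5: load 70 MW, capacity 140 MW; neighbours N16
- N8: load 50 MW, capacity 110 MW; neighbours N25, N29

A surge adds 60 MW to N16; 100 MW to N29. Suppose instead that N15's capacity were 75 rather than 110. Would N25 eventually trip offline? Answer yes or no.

With N15's capacity at 75:
Round 1 — N16 at 100 > 90; N29 at 190 > 160. N16, N29 trip offline.
  N16 sheds 100 MW to N25, N5: 50 each.
    N25: 80+50 = 130 ≤ 140
    N5: 70+50 = 120 ≤ 140
  N29 sheds 190 MW to N15, N24, N8: 63 each (1 lost).
    N15: 70+63 = 133 > 75
    N24: 80+63 = 143 ≤ 160
    N8: 50+63 = 113 > 110
Round 2 — N15, N8 trip offline.
  N15 sheds 133 MW to N25: 133 each.
    N25: 130+133 = 263 > 140
  N8 sheds 113 MW to N25: 113 each.
    N25: 263+113 = 376 > 140
Round 3 — N25 trips offline.
  N25 sheds 376 MW to N24: 376 each.
    N24: 143+376 = 519 > 160
Round 4 — N24 trips offline.
  N24 sheds 519 MW: no online neighbours, lost.
No further trips.

yes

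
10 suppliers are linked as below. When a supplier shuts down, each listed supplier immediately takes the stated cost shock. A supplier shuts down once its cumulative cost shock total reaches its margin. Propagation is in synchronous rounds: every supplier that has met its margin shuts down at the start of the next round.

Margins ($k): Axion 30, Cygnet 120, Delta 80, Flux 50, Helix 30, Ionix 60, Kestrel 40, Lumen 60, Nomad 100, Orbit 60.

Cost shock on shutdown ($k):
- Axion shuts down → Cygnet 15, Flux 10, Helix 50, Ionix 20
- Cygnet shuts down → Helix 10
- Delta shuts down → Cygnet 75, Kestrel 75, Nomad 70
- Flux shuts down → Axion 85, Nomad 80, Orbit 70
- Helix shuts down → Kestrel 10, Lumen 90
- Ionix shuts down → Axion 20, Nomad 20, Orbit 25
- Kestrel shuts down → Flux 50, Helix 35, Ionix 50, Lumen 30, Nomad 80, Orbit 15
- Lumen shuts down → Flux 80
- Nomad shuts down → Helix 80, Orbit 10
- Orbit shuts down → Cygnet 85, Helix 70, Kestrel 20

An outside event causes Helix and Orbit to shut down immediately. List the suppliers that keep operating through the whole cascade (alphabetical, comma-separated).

Round 1 — Helix, Orbit shut down (initial).
  Cygnet: +85 → 85 < 120
  Kestrel: +10+20 → 30 < 40
  Lumen: +90 → 90 ≥ 60
Round 2 — Lumen shuts down.
  Flux: +80 → 80 ≥ 50
Round 3 — Flux shuts down.
  Axion: +85 → 85 ≥ 30
  Nomad: +80 → 80 < 100
Round 4 — Axion shuts down.
  Cygnet: +15 → 100 < 120
  Ionix: +20 → 20 < 60
No further shutdowns.

Cygnet, Delta, Ionix, Kestrel, Nomad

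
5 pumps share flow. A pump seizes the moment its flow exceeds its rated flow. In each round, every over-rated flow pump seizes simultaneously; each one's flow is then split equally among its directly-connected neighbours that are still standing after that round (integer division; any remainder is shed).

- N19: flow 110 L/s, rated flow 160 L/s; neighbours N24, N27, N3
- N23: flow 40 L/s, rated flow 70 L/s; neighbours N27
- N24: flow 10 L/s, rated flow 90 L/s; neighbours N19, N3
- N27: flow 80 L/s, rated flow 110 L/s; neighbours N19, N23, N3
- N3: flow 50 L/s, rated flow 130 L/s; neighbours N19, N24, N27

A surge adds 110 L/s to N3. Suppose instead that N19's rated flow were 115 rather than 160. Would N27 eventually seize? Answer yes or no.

With N19's rated flow at 115:
Round 1 — N3 at 160 > 130. N3 seizes.
  N3 sheds 160 L/s to N19, N24, N27: 53 each (1 lost).
    N19: 110+53 = 163 > 115
    N24: 10+53 = 63 ≤ 90
    N27: 80+53 = 133 > 110
Round 2 — N19, N27 seize.
  N19 sheds 163 L/s to N24: 163 each.
    N24: 63+163 = 226 > 90
  N27 sheds 133 L/s to N23: 133 each.
    N23: 40+133 = 173 > 70
Round 3 — N23, N24 seize.
  N23 sheds 173 L/s: no online neighbours, lost.
  N24 sheds 226 L/s: no online neighbours, lost.
No further seizures.

yes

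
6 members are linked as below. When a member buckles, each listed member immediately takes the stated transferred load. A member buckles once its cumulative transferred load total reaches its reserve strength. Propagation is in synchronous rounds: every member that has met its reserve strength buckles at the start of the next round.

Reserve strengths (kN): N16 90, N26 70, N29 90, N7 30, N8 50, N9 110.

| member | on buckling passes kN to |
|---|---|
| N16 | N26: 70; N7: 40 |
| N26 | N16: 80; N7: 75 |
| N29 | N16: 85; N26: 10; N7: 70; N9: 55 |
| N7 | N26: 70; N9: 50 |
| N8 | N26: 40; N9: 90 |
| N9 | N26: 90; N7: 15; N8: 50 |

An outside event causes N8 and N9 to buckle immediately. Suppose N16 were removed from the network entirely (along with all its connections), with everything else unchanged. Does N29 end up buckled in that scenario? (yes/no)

no

With N16 removed:
Round 1 — N8, N9 buckle (initial).
  N26: +40+90 → 130 ≥ 70
  N7: +15 → 15 < 30
Round 2 — N26 buckles.
  N7: +75 → 90 ≥ 30
Round 3 — N7 buckles.
No further bucklings.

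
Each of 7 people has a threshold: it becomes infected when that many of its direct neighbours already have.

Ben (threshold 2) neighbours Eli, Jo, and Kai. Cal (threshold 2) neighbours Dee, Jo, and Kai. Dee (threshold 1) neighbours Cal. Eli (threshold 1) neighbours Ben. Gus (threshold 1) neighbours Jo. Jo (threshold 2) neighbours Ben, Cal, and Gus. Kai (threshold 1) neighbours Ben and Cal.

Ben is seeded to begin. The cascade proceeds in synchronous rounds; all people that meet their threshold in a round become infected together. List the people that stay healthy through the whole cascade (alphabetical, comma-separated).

Round 1 — Ben becomes infected (initial).
Round 2 — checking thresholds:
  Eli: 1 of 1 neighbours ≥ 1, becomes infected.
  Jo: 1 of 3 neighbours < 2, not yet.
  Kai: 1 of 2 neighbours ≥ 1, becomes infected.
Round 3 — no new infections; cascade stops.

Cal, Dee, Gus, Jo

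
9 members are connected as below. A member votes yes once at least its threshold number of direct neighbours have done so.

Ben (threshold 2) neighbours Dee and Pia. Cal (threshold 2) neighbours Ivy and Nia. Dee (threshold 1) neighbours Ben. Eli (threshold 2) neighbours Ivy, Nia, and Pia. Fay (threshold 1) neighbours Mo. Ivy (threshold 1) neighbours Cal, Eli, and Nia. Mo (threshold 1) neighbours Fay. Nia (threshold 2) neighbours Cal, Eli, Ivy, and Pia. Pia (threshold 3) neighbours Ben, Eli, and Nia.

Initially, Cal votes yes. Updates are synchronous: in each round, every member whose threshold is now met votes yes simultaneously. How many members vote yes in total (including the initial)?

4

Round 1 — Cal votes yes (initial).
Round 2 — checking thresholds:
  Ivy: 1 of 3 neighbours ≥ 1, votes yes.
  Nia: 1 of 4 neighbours < 2, holds.
Round 3 — checking thresholds:
  Eli: 1 of 3 neighbours < 2, holds.
  Nia: 2 of 4 neighbours ≥ 2, votes yes.
Round 4 — checking thresholds:
  Eli: 2 of 3 neighbours ≥ 2, votes yes.
  Pia: 1 of 3 neighbours < 3, holds.
Round 5 — no new yes votes; cascade stops.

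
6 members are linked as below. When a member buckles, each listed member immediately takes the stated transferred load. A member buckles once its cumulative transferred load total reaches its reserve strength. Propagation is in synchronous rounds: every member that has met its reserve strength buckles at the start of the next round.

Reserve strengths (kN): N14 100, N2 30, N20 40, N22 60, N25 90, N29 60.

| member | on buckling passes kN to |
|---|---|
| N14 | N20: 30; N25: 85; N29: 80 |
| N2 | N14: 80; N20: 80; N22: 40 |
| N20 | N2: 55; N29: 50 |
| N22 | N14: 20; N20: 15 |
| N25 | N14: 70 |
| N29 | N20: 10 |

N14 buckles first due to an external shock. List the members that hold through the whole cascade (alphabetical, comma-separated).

N22, N25

Round 1 — N14 buckles (initial).
  N20: +30 → 30 < 40
  N25: +85 → 85 < 90
  N29: +80 → 80 ≥ 60
Round 2 — N29 buckles.
  N20: +10 → 40 ≥ 40
Round 3 — N20 buckles.
  N2: +55 → 55 ≥ 30
Round 4 — N2 buckles.
  N22: +40 → 40 < 60
No further bucklings.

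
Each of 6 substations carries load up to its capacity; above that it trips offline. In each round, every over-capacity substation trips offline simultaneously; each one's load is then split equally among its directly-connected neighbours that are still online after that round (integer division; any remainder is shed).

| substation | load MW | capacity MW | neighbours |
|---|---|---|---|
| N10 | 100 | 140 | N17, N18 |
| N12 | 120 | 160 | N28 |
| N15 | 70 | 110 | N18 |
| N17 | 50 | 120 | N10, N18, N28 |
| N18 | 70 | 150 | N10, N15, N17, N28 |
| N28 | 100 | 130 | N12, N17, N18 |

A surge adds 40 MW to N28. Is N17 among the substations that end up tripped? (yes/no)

no

Round 1 — N28 at 140 > 130. N28 trips offline.
  N28 sheds 140 MW to N12, N17, N18: 46 each (2 lost).
    N12: 120+46 = 166 > 160
    N17: 50+46 = 96 ≤ 120
    N18: 70+46 = 116 ≤ 150
Round 2 — N12 trips offline.
  N12 sheds 166 MW: no online neighbours, lost.
No further trips.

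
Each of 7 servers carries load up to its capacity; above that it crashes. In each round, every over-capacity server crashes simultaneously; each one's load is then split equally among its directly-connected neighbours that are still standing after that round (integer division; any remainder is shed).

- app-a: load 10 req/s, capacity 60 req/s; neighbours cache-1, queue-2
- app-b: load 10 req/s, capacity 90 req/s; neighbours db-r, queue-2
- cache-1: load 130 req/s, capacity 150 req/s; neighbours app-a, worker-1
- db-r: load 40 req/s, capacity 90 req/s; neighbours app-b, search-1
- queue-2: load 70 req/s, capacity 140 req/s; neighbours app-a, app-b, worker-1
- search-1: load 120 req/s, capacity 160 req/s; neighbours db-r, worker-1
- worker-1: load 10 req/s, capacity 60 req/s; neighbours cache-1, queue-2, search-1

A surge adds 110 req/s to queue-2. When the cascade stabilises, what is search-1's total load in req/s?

155

Round 1 — queue-2 at 180 > 140. queue-2 crashes.
  queue-2 sheds 180 req/s to app-a, app-b, worker-1: 60 each.
    app-a: 10+60 = 70 > 60
    app-b: 10+60 = 70 ≤ 90
    worker-1: 10+60 = 70 > 60
Round 2 — app-a, worker-1 crash.
  app-a sheds 70 req/s to cache-1: 70 each.
    cache-1: 130+70 = 200 > 150
  worker-1 sheds 70 req/s to cache-1, search-1: 35 each.
    cache-1: 200+35 = 235 > 150
    search-1: 120+35 = 155 ≤ 160
Round 3 — cache-1 crashes.
  cache-1 sheds 235 req/s: no online neighbours, lost.
No further crashes.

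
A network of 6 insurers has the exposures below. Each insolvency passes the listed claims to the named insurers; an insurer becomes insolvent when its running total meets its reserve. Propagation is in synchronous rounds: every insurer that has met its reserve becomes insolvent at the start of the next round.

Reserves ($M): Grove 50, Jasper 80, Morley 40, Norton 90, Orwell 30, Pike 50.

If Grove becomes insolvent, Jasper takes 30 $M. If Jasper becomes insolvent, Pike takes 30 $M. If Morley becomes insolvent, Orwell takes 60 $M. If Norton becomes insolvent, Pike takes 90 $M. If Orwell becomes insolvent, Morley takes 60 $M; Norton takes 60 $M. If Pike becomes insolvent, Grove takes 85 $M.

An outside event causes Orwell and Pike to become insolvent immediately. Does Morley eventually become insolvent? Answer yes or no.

Round 1 — Orwell, Pike become insolvent (initial).
  Grove: +85 → 85 ≥ 50
  Morley: +60 → 60 ≥ 40
  Norton: +60 → 60 < 90
Round 2 — Grove, Morley become insolvent.
  Jasper: +30 → 30 < 80
No further insolvencies.

yes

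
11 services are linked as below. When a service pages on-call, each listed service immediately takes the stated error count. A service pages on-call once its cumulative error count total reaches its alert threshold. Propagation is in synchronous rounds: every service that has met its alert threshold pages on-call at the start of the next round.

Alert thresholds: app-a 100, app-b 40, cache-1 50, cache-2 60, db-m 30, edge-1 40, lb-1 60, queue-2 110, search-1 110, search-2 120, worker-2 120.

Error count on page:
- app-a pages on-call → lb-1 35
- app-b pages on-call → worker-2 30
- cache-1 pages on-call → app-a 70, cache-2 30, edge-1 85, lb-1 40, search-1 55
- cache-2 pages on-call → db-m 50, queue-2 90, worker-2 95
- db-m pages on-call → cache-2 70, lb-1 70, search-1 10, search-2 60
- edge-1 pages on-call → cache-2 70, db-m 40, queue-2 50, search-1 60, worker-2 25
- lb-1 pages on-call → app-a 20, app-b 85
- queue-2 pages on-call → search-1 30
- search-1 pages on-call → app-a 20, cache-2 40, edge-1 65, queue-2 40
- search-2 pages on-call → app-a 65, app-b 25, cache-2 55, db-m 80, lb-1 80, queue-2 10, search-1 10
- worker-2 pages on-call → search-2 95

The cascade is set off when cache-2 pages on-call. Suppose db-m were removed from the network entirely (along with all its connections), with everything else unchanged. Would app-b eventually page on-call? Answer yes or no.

With db-m removed:
Round 1 — cache-2 pages on-call (initial).
  queue-2: +90 → 90 < 110
  worker-2: +95 → 95 < 120
No further pages.

no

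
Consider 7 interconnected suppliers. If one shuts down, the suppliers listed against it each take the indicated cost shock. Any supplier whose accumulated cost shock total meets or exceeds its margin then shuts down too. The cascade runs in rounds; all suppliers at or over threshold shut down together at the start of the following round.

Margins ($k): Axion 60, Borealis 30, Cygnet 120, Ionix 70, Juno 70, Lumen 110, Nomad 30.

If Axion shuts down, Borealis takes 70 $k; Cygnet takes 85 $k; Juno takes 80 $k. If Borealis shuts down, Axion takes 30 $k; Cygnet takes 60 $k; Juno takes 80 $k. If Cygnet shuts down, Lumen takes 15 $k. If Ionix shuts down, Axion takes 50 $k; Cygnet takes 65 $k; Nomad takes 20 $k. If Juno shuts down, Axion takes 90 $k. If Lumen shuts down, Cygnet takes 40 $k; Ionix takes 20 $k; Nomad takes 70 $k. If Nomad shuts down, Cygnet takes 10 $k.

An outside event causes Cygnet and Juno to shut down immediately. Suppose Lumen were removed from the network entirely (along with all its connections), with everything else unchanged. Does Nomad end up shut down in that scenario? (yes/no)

no

With Lumen removed:
Round 1 — Cygnet, Juno shut down (initial).
  Axion: +90 → 90 ≥ 60
Round 2 — Axion shuts down.
  Borealis: +70 → 70 ≥ 30
Round 3 — Borealis shuts down.
No further shutdowns.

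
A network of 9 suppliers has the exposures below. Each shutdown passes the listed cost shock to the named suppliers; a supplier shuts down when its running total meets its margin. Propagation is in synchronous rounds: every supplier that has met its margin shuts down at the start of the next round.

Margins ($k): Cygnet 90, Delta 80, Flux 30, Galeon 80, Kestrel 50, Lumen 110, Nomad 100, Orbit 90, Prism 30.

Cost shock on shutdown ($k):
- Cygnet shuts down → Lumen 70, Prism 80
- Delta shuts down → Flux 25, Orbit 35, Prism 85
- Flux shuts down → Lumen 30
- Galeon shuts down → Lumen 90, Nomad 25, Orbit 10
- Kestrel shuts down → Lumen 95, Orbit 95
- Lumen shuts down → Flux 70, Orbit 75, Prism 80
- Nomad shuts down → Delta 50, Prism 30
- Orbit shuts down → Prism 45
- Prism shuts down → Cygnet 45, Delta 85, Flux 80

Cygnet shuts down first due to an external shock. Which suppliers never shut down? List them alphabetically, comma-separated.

Round 1 — Cygnet shuts down (initial).
  Lumen: +70 → 70 < 110
  Prism: +80 → 80 ≥ 30
Round 2 — Prism shuts down.
  Delta: +85 → 85 ≥ 80
  Flux: +80 → 80 ≥ 30
Round 3 — Delta, Flux shut down.
  Lumen: +30 → 100 < 110
  Orbit: +35 → 35 < 90
No further shutdowns.

Galeon, Kestrel, Lumen, Nomad, Orbit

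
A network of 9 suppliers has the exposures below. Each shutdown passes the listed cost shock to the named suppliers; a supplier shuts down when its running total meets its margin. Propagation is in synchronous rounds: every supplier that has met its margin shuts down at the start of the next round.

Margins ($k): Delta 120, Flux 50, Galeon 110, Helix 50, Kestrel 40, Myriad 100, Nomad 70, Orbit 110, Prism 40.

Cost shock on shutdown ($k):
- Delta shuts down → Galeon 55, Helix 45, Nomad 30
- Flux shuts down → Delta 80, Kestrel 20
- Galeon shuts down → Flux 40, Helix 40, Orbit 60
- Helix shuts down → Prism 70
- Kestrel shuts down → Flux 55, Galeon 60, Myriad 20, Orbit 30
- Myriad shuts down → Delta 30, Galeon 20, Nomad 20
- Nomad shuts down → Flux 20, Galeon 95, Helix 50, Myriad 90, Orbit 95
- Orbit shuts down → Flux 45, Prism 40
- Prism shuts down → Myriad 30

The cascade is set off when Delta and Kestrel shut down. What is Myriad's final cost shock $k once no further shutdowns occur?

Round 1 — Delta, Kestrel shut down (initial).
  Flux: +55 → 55 ≥ 50
  Galeon: +55+60 → 115 ≥ 110
  Helix: +45 → 45 < 50
  Myriad: +20 → 20 < 100
  Nomad: +30 → 30 < 70
  Orbit: +30 → 30 < 110
Round 2 — Flux, Galeon shut down.
  Helix: +40 → 85 ≥ 50
  Orbit: +60 → 90 < 110
Round 3 — Helix shuts down.
  Prism: +70 → 70 ≥ 40
Round 4 — Prism shuts down.
  Myriad: +30 → 50 < 100
No further shutdowns.

50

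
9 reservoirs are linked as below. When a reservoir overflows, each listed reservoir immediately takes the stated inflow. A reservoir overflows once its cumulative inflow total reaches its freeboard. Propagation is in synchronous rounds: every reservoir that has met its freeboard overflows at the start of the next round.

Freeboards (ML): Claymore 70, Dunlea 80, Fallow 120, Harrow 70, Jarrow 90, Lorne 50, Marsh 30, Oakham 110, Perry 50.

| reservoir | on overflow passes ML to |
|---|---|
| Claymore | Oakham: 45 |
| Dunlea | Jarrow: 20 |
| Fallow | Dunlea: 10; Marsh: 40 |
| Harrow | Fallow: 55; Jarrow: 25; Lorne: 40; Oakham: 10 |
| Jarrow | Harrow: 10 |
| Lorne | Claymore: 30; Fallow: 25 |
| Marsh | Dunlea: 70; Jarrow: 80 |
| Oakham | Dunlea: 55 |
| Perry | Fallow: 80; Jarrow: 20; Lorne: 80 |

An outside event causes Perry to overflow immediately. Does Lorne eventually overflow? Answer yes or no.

yes

Round 1 — Perry overflows (initial).
  Fallow: +80 → 80 < 120
  Jarrow: +20 → 20 < 90
  Lorne: +80 → 80 ≥ 50
Round 2 — Lorne overflows.
  Claymore: +30 → 30 < 70
  Fallow: +25 → 105 < 120
No further overflows.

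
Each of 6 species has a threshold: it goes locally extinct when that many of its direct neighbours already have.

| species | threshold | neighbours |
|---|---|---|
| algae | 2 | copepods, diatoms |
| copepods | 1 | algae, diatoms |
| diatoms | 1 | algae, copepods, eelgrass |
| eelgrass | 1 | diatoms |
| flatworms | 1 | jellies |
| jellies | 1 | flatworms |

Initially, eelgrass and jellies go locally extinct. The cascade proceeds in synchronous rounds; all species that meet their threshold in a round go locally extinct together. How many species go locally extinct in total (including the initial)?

Round 1 — eelgrass, jellies go locally extinct (initial).
Round 2 — checking thresholds:
  diatoms: 1 of 3 neighbours ≥ 1, goes locally extinct.
  flatworms: 1 of 1 neighbours ≥ 1, goes locally extinct.
Round 3 — checking thresholds:
  algae: 1 of 2 neighbours < 2, not yet.
  copepods: 1 of 2 neighbours ≥ 1, goes locally extinct.
Round 4 — checking thresholds:
  algae: 2 of 2 neighbours ≥ 2, goes locally extinct.
Round 5 — no new extinctions; cascade stops.

6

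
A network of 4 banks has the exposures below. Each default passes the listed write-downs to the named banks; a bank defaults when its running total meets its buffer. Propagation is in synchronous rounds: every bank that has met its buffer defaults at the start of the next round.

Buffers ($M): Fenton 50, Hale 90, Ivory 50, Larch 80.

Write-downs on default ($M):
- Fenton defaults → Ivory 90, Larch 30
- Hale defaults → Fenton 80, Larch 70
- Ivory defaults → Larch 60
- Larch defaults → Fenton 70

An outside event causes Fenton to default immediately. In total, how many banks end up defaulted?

Round 1 — Fenton defaults (initial).
  Ivory: +90 → 90 ≥ 50
  Larch: +30 → 30 < 80
Round 2 — Ivory defaults.
  Larch: +60 → 90 ≥ 80
Round 3 — Larch defaults.
No further defaults.

3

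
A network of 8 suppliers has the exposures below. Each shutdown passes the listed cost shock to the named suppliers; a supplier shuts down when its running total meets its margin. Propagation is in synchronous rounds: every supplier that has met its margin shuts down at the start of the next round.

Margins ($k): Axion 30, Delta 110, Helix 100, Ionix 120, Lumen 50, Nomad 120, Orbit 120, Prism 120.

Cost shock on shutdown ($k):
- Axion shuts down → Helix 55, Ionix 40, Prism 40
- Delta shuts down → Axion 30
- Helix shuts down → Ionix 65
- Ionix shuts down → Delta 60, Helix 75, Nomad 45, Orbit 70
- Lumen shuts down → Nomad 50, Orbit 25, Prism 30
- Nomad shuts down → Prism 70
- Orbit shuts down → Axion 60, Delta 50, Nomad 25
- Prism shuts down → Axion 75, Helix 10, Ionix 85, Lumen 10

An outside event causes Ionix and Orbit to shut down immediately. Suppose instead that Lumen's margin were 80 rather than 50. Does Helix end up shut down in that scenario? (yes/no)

yes

With Lumen's margin at 80:
Round 1 — Ionix, Orbit shut down (initial).
  Axion: +60 → 60 ≥ 30
  Delta: +60+50 → 110 ≥ 110
  Helix: +75 → 75 < 100
  Nomad: +45+25 → 70 < 120
Round 2 — Axion, Delta shut down.
  Helix: +55 → 130 ≥ 100
  Prism: +40 → 40 < 120
Round 3 — Helix shuts down.
No further shutdowns.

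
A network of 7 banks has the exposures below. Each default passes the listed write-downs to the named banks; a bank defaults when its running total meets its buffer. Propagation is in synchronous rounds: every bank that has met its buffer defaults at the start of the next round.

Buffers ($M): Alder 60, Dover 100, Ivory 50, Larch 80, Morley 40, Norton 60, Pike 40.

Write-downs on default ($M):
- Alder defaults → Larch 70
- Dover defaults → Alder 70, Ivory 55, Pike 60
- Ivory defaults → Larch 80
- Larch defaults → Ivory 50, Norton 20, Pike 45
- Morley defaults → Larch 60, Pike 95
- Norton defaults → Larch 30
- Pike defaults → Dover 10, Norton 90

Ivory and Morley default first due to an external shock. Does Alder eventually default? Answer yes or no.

Round 1 — Ivory, Morley default (initial).
  Larch: +80+60 → 140 ≥ 80
  Pike: +95 → 95 ≥ 40
Round 2 — Larch, Pike default.
  Dover: +10 → 10 < 100
  Norton: +20+90 → 110 ≥ 60
Round 3 — Norton defaults.
No further defaults.

no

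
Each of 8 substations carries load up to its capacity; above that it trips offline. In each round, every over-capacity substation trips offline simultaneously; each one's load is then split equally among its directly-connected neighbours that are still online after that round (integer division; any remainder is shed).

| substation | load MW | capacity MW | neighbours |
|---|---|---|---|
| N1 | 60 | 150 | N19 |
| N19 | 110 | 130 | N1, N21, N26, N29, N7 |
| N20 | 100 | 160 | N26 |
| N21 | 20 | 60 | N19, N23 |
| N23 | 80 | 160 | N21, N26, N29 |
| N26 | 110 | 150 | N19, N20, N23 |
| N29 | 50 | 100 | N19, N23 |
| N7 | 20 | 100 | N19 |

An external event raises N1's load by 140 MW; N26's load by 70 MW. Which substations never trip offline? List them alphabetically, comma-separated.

Round 1 — N1 at 200 > 150; N26 at 180 > 150. N1, N26 trip offline.
  N1 sheds 200 MW to N19: 200 each.
    N19: 110+200 = 310 > 130
  N26 sheds 180 MW to N19, N20, N23: 60 each.
    N19: 310+60 = 370 > 130
    N20: 100+60 = 160 ≤ 160
    N23: 80+60 = 140 ≤ 160
Round 2 — N19 trips offline.
  N19 sheds 370 MW to N21, N29, N7: 123 each (1 lost).
    N21: 20+123 = 143 > 60
    N29: 50+123 = 173 > 100
    N7: 20+123 = 143 > 100
Round 3 — N21, N29, N7 trip offline.
  N21 sheds 143 MW to N23: 143 each.
    N23: 140+143 = 283 > 160
  N29 sheds 173 MW to N23: 173 each.
    N23: 283+173 = 456 > 160
  N7 sheds 143 MW: no online neighbours, lost.
Round 4 — N23 trips offline.
  N23 sheds 456 MW: no online neighbours, lost.
No further trips.

N20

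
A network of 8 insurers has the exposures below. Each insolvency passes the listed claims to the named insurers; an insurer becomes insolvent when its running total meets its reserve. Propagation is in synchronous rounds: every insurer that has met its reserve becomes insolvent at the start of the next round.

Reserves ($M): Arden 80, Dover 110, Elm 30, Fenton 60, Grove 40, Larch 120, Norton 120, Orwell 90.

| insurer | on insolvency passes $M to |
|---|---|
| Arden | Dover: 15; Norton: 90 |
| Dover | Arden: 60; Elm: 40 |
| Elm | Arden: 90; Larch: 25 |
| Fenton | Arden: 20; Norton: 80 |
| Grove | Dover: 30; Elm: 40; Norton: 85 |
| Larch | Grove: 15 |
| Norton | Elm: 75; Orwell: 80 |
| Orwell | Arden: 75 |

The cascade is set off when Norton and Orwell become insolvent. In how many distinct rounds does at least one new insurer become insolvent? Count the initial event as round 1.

3

Round 1 — Norton, Orwell become insolvent (initial).
  Arden: +75 → 75 < 80
  Elm: +75 → 75 ≥ 30
Round 2 — Elm becomes insolvent.
  Arden: +90 → 165 ≥ 80
  Larch: +25 → 25 < 120
Round 3 — Arden becomes insolvent.
  Dover: +15 → 15 < 110
No further insolvencies.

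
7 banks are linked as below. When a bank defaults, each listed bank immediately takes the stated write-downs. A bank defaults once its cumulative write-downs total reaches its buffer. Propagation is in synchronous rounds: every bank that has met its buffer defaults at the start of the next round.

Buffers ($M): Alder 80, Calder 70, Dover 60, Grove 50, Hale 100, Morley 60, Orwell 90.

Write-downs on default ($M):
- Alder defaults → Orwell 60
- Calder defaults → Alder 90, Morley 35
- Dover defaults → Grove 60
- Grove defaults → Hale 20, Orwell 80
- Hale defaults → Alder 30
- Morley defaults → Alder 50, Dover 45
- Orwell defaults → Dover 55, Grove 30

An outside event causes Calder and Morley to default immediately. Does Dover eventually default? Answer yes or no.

Round 1 — Calder, Morley default (initial).
  Alder: +90+50 → 140 ≥ 80
  Dover: +45 → 45 < 60
Round 2 — Alder defaults.
  Orwell: +60 → 60 < 90
No further defaults.

no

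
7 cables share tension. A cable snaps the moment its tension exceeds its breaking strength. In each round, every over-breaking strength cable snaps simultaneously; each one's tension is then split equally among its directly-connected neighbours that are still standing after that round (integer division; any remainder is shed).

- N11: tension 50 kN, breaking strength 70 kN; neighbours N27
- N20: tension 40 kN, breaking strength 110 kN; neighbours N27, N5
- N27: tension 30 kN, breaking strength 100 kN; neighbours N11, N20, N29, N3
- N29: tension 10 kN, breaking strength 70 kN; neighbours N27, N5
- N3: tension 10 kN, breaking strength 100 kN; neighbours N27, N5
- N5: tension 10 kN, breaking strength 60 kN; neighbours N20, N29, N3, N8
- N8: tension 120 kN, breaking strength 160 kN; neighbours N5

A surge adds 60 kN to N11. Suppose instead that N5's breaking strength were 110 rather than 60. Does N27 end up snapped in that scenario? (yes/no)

With N5's breaking strength at 110:
Round 1 — N11 at 110 > 70. N11 snaps.
  N11 sheds 110 kN to N27: 110 each.
    N27: 30+110 = 140 > 100
Round 2 — N27 snaps.
  N27 sheds 140 kN to N20, N29, N3: 46 each (2 lost).
    N20: 40+46 = 86 ≤ 110
    N29: 10+46 = 56 ≤ 70
    N3: 10+46 = 56 ≤ 100
No further breaks.

yes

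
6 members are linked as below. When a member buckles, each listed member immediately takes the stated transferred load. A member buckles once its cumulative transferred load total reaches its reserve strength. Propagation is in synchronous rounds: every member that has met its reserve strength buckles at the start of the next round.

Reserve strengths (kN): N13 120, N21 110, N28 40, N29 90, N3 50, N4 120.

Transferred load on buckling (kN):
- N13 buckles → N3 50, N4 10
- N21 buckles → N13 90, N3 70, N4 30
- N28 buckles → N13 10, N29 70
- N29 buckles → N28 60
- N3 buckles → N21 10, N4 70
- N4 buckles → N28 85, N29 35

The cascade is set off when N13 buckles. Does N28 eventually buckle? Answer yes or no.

Round 1 — N13 buckles (initial).
  N3: +50 → 50 ≥ 50
  N4: +10 → 10 < 120
Round 2 — N3 buckles.
  N21: +10 → 10 < 110
  N4: +70 → 80 < 120
No further bucklings.

no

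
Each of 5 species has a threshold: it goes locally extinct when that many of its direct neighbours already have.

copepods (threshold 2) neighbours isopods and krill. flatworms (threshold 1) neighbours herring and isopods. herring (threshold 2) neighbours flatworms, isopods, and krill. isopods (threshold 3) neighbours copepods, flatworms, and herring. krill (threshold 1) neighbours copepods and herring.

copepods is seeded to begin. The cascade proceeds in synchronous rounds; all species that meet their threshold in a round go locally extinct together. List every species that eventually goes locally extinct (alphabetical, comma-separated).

copepods, krill

Round 1 — copepods goes locally extinct (initial).
Round 2 — checking thresholds:
  isopods: 1 of 3 neighbours < 3, holds.
  krill: 1 of 2 neighbours ≥ 1, goes locally extinct.
Round 3 — no new extinctions; cascade stops.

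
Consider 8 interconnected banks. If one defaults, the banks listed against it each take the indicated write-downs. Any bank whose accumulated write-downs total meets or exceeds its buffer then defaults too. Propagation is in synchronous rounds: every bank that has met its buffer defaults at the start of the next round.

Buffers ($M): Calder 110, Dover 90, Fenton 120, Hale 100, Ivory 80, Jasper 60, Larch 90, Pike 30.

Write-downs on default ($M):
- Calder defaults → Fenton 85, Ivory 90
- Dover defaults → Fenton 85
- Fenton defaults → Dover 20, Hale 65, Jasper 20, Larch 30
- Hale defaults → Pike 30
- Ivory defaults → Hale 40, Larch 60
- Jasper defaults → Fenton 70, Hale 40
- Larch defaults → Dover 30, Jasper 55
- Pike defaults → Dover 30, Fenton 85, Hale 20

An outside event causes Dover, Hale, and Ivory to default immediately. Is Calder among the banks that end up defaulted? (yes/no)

Round 1 — Dover, Hale, Ivory default (initial).
  Fenton: +85 → 85 < 120
  Larch: +60 → 60 < 90
  Pike: +30 → 30 ≥ 30
Round 2 — Pike defaults.
  Fenton: +85 → 170 ≥ 120
Round 3 — Fenton defaults.
  Jasper: +20 → 20 < 60
  Larch: +30 → 90 ≥ 90
Round 4 — Larch defaults.
  Jasper: +55 → 75 ≥ 60
Round 5 — Jasper defaults.
No further defaults.

no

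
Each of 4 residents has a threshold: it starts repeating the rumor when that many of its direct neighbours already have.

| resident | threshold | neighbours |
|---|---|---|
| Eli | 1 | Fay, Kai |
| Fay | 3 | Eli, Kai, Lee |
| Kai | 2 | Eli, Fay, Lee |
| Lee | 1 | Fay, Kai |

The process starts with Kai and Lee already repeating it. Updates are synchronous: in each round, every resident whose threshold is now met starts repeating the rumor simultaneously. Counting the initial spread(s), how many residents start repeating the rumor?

4

Round 1 — Kai, Lee start repeating the rumor (initial).
Round 2 — checking thresholds:
  Eli: 1 of 2 neighbours ≥ 1, starts repeating the rumor.
  Fay: 2 of 3 neighbours < 3, below threshold.
Round 3 — checking thresholds:
  Fay: 3 of 3 neighbours ≥ 3, starts repeating the rumor.
Round 4 — no new spreads; cascade stops.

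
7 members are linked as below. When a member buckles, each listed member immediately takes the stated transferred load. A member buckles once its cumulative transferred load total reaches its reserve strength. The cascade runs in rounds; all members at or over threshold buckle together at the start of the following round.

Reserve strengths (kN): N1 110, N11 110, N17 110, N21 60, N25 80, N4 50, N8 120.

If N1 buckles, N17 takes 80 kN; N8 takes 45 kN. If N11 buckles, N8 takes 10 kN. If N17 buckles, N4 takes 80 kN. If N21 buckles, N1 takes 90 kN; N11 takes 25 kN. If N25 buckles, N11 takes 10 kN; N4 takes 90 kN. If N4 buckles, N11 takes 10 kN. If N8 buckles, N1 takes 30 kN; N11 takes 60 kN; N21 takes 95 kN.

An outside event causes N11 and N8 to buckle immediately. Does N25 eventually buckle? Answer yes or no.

no

Round 1 — N11, N8 buckle (initial).
  N1: +30 → 30 < 110
  N21: +95 → 95 ≥ 60
Round 2 — N21 buckles.
  N1: +90 → 120 ≥ 110
Round 3 — N1 buckles.
  N17: +80 → 80 < 110
No further bucklings.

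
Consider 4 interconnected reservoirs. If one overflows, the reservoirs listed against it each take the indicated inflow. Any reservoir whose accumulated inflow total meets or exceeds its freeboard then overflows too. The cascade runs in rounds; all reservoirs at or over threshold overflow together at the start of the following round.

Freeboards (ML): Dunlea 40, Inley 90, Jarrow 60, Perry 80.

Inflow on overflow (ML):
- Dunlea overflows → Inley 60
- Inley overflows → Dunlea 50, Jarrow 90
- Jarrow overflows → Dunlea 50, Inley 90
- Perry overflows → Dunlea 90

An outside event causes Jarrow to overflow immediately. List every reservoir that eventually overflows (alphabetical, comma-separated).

Round 1 — Jarrow overflows (initial).
  Dunlea: +50 → 50 ≥ 40
  Inley: +90 → 90 ≥ 90
Round 2 — Dunlea, Inley overflow.
No further overflows.

Dunlea, Inley, Jarrow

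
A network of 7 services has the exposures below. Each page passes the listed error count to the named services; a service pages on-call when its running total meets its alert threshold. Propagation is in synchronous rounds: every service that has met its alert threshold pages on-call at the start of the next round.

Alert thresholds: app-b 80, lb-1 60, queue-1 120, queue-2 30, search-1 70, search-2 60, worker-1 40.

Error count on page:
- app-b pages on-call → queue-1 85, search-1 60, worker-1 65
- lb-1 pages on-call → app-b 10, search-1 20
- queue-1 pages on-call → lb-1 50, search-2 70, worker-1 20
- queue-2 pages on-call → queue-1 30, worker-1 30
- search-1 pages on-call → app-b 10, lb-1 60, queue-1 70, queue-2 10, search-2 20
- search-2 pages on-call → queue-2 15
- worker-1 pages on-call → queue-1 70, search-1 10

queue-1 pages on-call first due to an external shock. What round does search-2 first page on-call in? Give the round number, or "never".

2

Round 1 — queue-1 pages on-call (initial).
  lb-1: +50 → 50 < 60
  search-2: +70 → 70 ≥ 60
  worker-1: +20 → 20 < 40
Round 2 — search-2 pages on-call.
  queue-2: +15 → 15 < 30
No further pages.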